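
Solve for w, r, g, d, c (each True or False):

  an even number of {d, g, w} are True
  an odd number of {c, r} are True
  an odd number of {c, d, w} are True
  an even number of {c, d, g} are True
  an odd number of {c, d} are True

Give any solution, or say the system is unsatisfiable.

w=F, r=T, g=T, d=T, c=F

{d, g, w}: 2 true → even ✓
{c, r}: 1 true → odd ✓
{c, d, w}: 1 true → odd ✓
{c, d, g}: 2 true → even ✓
{c, d}: 1 true → odd ✓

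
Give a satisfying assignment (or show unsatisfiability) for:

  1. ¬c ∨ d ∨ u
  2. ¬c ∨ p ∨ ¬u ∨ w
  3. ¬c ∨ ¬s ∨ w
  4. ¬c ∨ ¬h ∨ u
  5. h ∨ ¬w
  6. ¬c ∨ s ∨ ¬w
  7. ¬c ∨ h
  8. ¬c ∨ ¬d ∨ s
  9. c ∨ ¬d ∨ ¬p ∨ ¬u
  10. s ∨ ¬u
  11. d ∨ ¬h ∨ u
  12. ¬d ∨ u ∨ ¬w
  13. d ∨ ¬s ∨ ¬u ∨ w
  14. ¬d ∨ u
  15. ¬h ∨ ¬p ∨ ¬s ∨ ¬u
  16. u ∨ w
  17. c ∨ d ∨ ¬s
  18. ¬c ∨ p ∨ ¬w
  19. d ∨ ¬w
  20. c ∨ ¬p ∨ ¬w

Set p = False.
Set h = False.
  then (h ∨ ¬w) forces w = False.
  then (¬c ∨ h) forces c = False.
  then (u ∨ w) forces u = True.
  then (s ∨ ¬u) forces s = True.
  then (d ∨ ¬s ∨ ¬u ∨ w) forces d = True.
All clauses satisfied.

p = False, h = False, w = False, d = True, c = False, s = True, u = True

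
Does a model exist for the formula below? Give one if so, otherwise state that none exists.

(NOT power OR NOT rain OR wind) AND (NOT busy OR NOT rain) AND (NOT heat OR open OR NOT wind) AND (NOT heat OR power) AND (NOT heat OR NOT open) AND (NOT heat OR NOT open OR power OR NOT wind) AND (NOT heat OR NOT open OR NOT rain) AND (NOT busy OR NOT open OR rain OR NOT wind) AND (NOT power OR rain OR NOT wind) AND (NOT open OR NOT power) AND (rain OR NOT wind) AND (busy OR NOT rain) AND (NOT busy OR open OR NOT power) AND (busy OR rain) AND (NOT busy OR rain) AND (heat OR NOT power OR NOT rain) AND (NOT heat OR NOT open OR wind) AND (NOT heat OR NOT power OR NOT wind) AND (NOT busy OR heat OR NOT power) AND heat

Case busy = True:
  (NOT busy OR NOT rain) forces rain = False.
  Clause (NOT busy OR rain) is falsified — contradiction.
Case busy = False:
  (busy OR NOT rain) forces rain = False.
  Clause (busy OR rain) is falsified — contradiction.
Both cases fail, so the formula is unsatisfiable.

Unsatisfiable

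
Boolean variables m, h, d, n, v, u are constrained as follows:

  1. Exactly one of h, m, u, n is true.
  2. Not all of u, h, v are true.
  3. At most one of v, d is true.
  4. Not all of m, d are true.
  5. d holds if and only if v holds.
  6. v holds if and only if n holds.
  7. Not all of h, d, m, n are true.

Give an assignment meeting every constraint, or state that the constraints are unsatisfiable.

m = False; h = True; d = False; n = False; v = False; u = False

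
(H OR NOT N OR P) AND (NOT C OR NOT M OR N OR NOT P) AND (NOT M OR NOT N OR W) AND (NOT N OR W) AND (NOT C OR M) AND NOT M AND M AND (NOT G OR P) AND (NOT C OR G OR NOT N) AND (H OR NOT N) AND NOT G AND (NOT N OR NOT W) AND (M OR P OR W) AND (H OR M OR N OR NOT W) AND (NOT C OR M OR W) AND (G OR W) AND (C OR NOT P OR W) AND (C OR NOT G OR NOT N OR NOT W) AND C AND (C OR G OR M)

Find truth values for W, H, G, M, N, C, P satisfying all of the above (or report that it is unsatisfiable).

No satisfying assignment exists.

Case M = True:
  Clause (NOT M) is falsified — contradiction.
Case M = False:
  Clause (M) is falsified — contradiction.
Both cases fail, so the formula is unsatisfiable.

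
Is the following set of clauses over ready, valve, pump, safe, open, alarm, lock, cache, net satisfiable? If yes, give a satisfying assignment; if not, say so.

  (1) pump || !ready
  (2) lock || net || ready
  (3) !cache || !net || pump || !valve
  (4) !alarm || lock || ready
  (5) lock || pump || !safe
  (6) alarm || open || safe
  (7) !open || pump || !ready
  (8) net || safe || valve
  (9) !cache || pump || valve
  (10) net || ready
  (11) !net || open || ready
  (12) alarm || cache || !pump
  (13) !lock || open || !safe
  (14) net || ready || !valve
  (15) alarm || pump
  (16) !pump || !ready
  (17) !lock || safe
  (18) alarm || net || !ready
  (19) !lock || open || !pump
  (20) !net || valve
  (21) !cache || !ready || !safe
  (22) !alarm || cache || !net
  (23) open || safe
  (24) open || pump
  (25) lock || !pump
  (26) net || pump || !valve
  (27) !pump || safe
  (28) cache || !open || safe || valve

ready = False; valve = True; pump = True; safe = True; open = True; alarm = False; lock = True; cache = True; net = True

Set ready = False.
  then (net || ready) forces net = True.
  then (!net || open || ready) forces open = True.
  then (!net || valve) forces valve = True.
Set pump = True.
  then (lock || !pump) forces lock = True.
  then (!pump || safe) forces safe = True.
Set alarm = False.
  then (alarm || cache || !pump) forces cache = True.
All clauses satisfied.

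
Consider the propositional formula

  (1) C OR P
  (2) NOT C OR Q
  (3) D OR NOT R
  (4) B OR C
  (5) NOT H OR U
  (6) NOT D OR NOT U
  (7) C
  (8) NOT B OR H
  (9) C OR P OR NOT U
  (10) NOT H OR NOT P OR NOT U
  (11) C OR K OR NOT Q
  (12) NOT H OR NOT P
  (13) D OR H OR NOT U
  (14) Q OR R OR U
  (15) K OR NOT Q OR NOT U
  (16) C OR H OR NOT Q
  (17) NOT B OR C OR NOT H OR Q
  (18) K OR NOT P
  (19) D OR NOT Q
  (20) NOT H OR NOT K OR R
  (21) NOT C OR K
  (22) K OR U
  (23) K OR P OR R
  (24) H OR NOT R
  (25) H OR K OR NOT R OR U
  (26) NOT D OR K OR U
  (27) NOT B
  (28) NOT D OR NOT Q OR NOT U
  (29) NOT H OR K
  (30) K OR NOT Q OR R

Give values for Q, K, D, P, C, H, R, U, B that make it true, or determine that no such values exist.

Q = True, K = True, D = True, P = True, C = True, H = False, R = False, U = False, B = False

Unit clause (C) forces C = True.
In (NOT C OR K) only K is left, so K = True.
Unit clause (NOT B) forces B = False.
In (NOT C OR Q) only Q is left, so Q = True.
In (D OR NOT Q) only D is left, so D = True.
In (NOT D OR NOT Q OR NOT U) only NOT U is left, so U = False.
In (NOT H OR U) only NOT H is left, so H = False.
In (H OR NOT R) only NOT R is left, so R = False.
Set P = True.
All clauses satisfied.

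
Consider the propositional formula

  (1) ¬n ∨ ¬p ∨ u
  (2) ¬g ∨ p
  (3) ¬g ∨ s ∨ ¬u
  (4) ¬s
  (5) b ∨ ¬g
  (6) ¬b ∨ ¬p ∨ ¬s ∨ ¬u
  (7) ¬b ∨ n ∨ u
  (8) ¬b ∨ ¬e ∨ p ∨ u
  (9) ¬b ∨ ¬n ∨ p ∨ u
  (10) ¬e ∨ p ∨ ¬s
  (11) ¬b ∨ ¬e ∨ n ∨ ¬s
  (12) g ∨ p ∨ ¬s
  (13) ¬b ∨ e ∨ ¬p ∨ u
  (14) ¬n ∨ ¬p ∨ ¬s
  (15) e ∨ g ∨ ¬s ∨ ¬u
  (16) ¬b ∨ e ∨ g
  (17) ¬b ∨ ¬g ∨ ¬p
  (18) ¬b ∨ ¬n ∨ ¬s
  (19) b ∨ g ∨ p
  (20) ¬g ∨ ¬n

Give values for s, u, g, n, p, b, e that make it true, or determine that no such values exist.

s: False; u: True; g: False; n: True; p: True; b: True; e: True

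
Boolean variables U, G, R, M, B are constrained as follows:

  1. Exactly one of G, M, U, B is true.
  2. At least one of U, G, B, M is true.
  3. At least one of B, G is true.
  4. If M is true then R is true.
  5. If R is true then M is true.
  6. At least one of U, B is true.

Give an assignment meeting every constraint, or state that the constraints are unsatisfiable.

U=F, G=F, R=F, M=F, B=T

  (1) {G, M, U, B}: 1 true — exactly one ✓
  (2) {U, G, B, M}: 1 true — at least one ✓
  (3) {B, G}: 1 true — at least one ✓
  (4) M=F ⇒ R: vacuous ✓
  (5) R=F ⇒ M: vacuous ✓
  (6) {U, B}: 1 true — at least one ✓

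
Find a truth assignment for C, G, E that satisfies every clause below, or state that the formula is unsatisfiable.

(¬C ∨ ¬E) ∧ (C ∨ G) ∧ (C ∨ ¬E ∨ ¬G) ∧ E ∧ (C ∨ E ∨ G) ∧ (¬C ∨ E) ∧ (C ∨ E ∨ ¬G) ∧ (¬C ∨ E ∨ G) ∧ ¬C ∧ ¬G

Case C = True:
  Clause (¬C) is falsified — contradiction.
Case C = False:
  (C ∨ G) forces G = True.
  Clause (¬G) is falsified — contradiction.
Both cases fail, so the formula is unsatisfiable.

UNSATISFIABLE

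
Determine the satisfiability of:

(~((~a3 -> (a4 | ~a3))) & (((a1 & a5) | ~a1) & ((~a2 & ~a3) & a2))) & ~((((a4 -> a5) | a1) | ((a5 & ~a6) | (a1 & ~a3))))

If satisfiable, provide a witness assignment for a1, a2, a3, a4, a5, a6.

No satisfying assignment exists.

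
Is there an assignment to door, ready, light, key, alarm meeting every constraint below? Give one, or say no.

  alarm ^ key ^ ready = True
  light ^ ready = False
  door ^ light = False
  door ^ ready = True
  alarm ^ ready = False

UNSATISFIABLE

Adding constraints 2, 3, 4 mod 2: every variable appears an even number of times on the left, so the left side is 0.
But the right sides sum to 1 (mod 2). 0 ≠ 1 — the system is inconsistent.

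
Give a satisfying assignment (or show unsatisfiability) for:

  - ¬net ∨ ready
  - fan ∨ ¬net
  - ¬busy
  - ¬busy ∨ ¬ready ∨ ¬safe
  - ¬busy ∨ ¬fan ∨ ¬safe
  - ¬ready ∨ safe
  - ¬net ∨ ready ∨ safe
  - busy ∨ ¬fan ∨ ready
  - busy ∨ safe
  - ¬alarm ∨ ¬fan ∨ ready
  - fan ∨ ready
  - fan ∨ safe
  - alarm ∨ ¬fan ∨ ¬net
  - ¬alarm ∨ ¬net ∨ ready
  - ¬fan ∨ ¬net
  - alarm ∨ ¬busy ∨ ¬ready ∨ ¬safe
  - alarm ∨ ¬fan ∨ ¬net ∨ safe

Unit clause (¬busy) forces busy = False.
In (busy ∨ safe) only safe is left, so safe = True.
Set fan = False.
  then (fan ∨ ¬net) forces net = False.
  then (fan ∨ ready) forces ready = True.
Set alarm = False.
All clauses satisfied.

fan=F, safe=T, net=F, busy=F, ready=T, alarm=F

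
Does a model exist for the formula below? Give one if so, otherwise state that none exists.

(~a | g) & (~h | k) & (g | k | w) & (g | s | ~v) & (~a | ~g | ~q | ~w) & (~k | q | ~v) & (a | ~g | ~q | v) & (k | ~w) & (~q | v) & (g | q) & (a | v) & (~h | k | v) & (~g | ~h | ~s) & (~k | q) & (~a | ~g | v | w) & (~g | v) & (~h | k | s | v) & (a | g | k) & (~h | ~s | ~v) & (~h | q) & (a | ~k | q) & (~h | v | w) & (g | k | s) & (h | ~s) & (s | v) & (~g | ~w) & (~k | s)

Try k = True:
  (~k | q) forces q = True.
  (~q | v) forces v = True.
  (~k | s) forces s = True.
  (~h | ~s | ~v) forces h = False.
  clause (h | ~s) is falsified — backtrack.
So k = False.
  then (~h | k) forces h = False.
  then (k | ~w) forces w = False.
  then (h | ~s) forces s = False.
  then (s | v) forces v = True.
  then (g | k | w) forces g = True.
Set q = False.
Set a = False.
All clauses satisfied.

k: False, v: True, q: False, g: True, a: False, s: False, w: False, h: False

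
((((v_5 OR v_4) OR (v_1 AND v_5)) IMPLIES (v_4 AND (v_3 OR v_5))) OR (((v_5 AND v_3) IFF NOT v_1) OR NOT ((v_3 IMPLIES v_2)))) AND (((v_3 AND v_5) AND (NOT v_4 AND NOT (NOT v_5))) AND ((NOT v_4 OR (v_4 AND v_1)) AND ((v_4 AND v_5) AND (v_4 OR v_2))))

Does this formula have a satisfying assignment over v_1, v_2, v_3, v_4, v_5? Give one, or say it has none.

Case v_4 = True: the conjunct NOT v_4 is False.
Case v_4 = False: the conjunct v_4 is False.
Both cases fail — unsatisfiable.

The formula is unsatisfiable.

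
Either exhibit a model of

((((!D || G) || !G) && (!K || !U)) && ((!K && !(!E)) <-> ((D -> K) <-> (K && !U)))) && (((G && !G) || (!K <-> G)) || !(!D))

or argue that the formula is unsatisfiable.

U: False, K: False, G: True, D: False, E: False

  (((!D || G) || !G) && (!K || !U)) && ((!K && !(!E)) <-> ((D -> K) <-> (K && !U))) = True
    ((!D || G) || !G) && (!K || !U) = True
      (!D || G) || !G = True
        !D || G = True
          !D = True
        !G = False
      !K || !U = True
        !K = True
        !U = True
    (!K && !(!E)) <-> ((D -> K) <-> (K && !U)) = True
      !K && !(!E) = False
        !K = True
        !(!E) = False
          !E = True
      (D -> K) <-> (K && !U) = False
        D -> K = True
        K && !U = False
          !U = True
  ((G && !G) || (!K <-> G)) || !(!D) = True
    (G && !G) || (!K <-> G) = True
      G && !G = False
        !G = False
      !K <-> G = True
        !K = True
    !(!D) = False
      !D = True
Both conjuncts True, so the formula holds.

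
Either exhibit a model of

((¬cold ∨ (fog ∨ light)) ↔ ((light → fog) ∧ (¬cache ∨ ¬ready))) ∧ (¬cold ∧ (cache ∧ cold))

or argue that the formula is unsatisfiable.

Case cold = True: the conjunct ¬cold is False.
Case cold = False: the conjunct cold is False.
Both cases fail — unsatisfiable.

No satisfying assignment exists.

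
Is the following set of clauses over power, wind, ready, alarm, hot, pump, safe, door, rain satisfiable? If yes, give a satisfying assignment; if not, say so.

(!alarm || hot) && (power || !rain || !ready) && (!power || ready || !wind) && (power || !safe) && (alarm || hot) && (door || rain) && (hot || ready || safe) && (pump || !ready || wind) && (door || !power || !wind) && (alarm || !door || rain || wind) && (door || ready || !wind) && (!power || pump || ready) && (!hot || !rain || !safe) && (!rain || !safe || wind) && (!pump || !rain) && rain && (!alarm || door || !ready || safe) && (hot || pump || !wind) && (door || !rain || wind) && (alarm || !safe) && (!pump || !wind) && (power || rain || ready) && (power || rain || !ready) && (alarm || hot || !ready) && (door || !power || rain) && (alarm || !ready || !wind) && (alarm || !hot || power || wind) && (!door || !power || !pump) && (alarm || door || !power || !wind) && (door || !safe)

power=F, wind=T, ready=F, alarm=F, hot=T, pump=F, safe=F, door=T, rain=T

Unit clause (rain) forces rain = True.
In (!pump || !rain) only !pump is left, so pump = False.
Set power = False.
  then (power || !rain || !ready) forces ready = False.
  then (power || !safe) forces safe = False.
  then (hot || ready || safe) forces hot = True.
Set wind = True.
  then (door || ready || !wind) forces door = True.
Set alarm = False.
All clauses satisfied.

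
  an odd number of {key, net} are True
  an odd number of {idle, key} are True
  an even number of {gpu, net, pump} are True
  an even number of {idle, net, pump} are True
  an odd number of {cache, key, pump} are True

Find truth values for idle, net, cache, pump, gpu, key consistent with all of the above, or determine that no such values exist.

idle: True, net: True, cache: True, pump: False, gpu: True, key: False

{key, net}: 1 true → odd ✓
{idle, key}: 1 true → odd ✓
{gpu, net, pump}: 2 true → even ✓
{idle, net, pump}: 2 true → even ✓
{cache, key, pump}: 1 true → odd ✓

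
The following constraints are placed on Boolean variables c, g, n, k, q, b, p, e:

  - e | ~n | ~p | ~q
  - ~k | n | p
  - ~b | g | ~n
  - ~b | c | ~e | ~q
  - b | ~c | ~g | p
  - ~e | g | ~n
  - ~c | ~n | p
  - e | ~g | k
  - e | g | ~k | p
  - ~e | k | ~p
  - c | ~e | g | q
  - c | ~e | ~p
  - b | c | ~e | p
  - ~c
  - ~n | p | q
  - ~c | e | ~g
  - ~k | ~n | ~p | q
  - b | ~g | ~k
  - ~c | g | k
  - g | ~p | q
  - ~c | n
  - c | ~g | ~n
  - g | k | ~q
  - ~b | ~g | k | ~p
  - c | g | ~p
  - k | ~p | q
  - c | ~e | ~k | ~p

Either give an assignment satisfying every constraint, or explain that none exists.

c = False, g = True, n = False, k = True, q = False, b = True, p = True, e = False

Unit clause (~c) forces c = False.
Set g = True.
  then (c | ~g | ~n) forces n = False.
Set k = True.
  then (~k | n | p) forces p = True.
  then (c | ~e | ~p) forces e = False.
  then (b | ~g | ~k) forces b = True.
Set q = False.
All clauses satisfied.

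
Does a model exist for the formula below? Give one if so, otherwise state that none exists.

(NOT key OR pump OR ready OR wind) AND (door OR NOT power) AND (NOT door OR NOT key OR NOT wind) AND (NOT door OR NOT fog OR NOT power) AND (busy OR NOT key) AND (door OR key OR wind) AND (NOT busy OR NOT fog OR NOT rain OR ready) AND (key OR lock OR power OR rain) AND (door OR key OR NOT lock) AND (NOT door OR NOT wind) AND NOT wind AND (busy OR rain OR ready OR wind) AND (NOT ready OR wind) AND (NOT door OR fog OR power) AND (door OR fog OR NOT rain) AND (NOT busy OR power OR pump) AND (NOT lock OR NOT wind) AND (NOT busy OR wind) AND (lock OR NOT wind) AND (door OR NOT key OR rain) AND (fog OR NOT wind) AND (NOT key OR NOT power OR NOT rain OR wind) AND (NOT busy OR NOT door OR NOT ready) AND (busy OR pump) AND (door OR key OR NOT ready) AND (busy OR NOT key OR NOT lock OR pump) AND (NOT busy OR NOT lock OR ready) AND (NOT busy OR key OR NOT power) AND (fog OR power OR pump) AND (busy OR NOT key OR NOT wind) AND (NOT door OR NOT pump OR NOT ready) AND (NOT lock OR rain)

power = True, lock = False, key = False, pump = True, rain = True, ready = False, busy = False, door = True, fog = False, wind = False

Unit clause (NOT wind) forces wind = False.
In (NOT ready OR wind) only NOT ready is left, so ready = False.
In (NOT busy OR wind) only NOT busy is left, so busy = False.
In (busy OR pump) only pump is left, so pump = True.
In (busy OR NOT key) only NOT key is left, so key = False.
In (door OR key OR wind) only door is left, so door = True.
In (busy OR rain OR ready OR wind) only rain is left, so rain = True.
Set power = True.
  then (NOT door OR NOT fog OR NOT power) forces fog = False.
Set lock = False.
All clauses satisfied.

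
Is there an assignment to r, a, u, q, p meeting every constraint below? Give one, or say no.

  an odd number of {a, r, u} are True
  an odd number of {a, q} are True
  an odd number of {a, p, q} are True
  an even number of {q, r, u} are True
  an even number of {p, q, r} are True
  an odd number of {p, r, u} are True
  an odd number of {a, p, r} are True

r=T, a=F, u=F, q=T, p=F

{a, r, u}: 1 true → odd ✓
{a, q}: 1 true → odd ✓
{a, p, q}: 1 true → odd ✓
{q, r, u}: 2 true → even ✓
{p, q, r}: 2 true → even ✓
{p, r, u}: 1 true → odd ✓
{a, p, r}: 1 true → odd ✓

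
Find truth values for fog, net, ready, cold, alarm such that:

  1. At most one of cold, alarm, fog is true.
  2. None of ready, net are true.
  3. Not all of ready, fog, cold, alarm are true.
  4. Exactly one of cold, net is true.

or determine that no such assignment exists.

fog = False, net = False, ready = False, cold = True, alarm = False

  (1) {cold, alarm, fog}: 1 true — at most one ✓
  (2) {ready, net}: 0 true — none ✓
  (3) {ready, fog, cold, alarm}: 1/4 true — not all ✓
  (4) {cold, net}: 1 true — exactly one ✓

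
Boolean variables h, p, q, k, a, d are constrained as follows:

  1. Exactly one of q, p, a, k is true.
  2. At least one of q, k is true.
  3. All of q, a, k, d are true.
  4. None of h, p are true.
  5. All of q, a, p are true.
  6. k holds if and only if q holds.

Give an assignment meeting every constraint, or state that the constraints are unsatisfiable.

Case p = True:
  Constraint (4) is violated (p=T) — contradiction.
Case p = False:
  Constraint (5) is violated (p=F) — contradiction.
Both cases fail — unsatisfiable.

Unsatisfiable — no assignment works.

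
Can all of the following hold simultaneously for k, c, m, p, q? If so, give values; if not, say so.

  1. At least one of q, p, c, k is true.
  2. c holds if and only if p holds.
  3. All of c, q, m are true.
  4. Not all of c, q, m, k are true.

k=F, c=T, m=T, p=T, q=T

  (1) {q, p, c, k}: 3 true — at least one ✓
  (2) c=T, p=T — same ✓
  (3) {c, q, m}: all 3 true ✓
  (4) {c, q, m, k}: 3/4 true — not all ✓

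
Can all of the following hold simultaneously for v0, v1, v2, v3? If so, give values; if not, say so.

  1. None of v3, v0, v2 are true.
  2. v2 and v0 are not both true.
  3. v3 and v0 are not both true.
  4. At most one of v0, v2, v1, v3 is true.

v0: False, v1: True, v2: False, v3: False

  (1) {v3, v0, v2}: 0 true — none ✓
  (2) v2=F, v0=F — not both ✓
  (3) v3=F, v0=F — not both ✓
  (4) {v0, v2, v1, v3}: 1 true — at most one ✓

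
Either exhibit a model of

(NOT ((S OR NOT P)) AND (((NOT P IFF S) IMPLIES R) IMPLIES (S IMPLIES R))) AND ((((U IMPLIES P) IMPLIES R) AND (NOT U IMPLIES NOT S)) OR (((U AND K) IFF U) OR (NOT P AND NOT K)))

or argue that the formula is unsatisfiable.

R: True; S: False; K: True; P: True; U: True

  NOT ((S OR NOT P)) AND (((NOT P IFF S) IMPLIES R) IMPLIES (S IMPLIES R)) = True
    NOT ((S OR NOT P)) = True
      S OR NOT P = False
        NOT P = False
    ((NOT P IFF S) IMPLIES R) IMPLIES (S IMPLIES R) = True
      (NOT P IFF S) IMPLIES R = True
        NOT P IFF S = True
          NOT P = False
      S IMPLIES R = True
  (((U IMPLIES P) IMPLIES R) AND (NOT U IMPLIES NOT S)) OR (((U AND K) IFF U) OR (NOT P AND NOT K)) = True
    ((U IMPLIES P) IMPLIES R) AND (NOT U IMPLIES NOT S) = True
      (U IMPLIES P) IMPLIES R = True
        U IMPLIES P = True
      NOT U IMPLIES NOT S = True
        NOT U = False
        NOT S = True
    ((U AND K) IFF U) OR (NOT P AND NOT K) = True
      (U AND K) IFF U = True
        U AND K = True
      NOT P AND NOT K = False
        NOT P = False
        NOT K = False
Both conjuncts True, so the formula holds.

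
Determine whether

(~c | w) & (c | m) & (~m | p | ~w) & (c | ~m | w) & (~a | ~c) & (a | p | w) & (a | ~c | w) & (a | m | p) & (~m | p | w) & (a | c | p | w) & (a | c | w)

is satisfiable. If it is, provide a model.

w=T; p=T; a=F; c=F; m=T

Try w = False:
  (~c | w) forces c = False.
  (c | m) forces m = True.
  clause (c | ~m | w) is falsified — backtrack.
So w = True.
Try p = False:
  (~m | p | ~w) forces m = False.
  (c | m) forces c = True.
  (~a | ~c) forces a = False.
  clause (a | m | p) is falsified — backtrack.
So p = True.
Set a = False.
Set c = False.
  then (c | m) forces m = True.
All clauses satisfied.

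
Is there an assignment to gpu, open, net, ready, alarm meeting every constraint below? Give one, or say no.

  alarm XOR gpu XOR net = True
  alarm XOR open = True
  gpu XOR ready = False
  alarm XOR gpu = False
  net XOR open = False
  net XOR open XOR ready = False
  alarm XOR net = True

gpu: False, open: True, net: True, ready: False, alarm: False

alarm XOR gpu XOR net = F XOR F XOR T = True ✓
alarm XOR open = F XOR T = True ✓
gpu XOR ready = F XOR F = False ✓
alarm XOR gpu = F XOR F = False ✓
net XOR open = T XOR T = False ✓
net XOR open XOR ready = T XOR T XOR F = False ✓
alarm XOR net = F XOR T = True ✓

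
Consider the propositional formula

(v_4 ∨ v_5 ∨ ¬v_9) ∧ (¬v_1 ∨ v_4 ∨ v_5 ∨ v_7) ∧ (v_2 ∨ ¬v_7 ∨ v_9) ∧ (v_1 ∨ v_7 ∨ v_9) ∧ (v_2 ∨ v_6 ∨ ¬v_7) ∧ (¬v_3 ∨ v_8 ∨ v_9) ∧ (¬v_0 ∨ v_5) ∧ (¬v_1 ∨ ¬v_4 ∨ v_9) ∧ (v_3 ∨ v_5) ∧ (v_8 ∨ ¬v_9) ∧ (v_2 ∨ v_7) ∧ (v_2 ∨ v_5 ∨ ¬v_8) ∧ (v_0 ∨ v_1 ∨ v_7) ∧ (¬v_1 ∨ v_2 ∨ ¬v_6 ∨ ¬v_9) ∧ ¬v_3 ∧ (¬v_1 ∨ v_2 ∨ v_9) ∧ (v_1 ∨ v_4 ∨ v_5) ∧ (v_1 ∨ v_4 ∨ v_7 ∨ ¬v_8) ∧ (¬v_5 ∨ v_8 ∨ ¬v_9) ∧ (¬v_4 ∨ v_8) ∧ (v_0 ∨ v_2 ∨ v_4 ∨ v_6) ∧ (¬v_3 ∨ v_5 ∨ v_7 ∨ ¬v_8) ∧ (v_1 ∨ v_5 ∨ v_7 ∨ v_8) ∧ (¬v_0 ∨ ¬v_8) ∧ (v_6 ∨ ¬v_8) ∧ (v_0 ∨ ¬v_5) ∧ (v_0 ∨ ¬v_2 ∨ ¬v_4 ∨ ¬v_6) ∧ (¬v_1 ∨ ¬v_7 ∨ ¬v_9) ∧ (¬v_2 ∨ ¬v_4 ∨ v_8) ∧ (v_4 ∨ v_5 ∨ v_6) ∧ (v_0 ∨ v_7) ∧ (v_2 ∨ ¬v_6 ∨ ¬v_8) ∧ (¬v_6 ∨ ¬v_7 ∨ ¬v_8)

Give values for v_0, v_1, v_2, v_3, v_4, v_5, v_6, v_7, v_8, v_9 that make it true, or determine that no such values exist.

Unit clause (¬v_3) forces v_3 = False.
In (v_3 ∨ v_5) only v_5 is left, so v_5 = True.
In (v_0 ∨ ¬v_5) only v_0 is left, so v_0 = True.
In (¬v_0 ∨ ¬v_8) only ¬v_8 is left, so v_8 = False.
In (v_8 ∨ ¬v_9) only ¬v_9 is left, so v_9 = False.
In (¬v_4 ∨ v_8) only ¬v_4 is left, so v_4 = False.
Set v_1 = True.
  then (¬v_1 ∨ v_2 ∨ v_9) forces v_2 = True.
Set v_6 = True.
Set v_7 = True.
All clauses satisfied.

v_0 = True, v_1 = True, v_2 = True, v_3 = False, v_4 = False, v_5 = True, v_6 = True, v_7 = True, v_8 = False, v_9 = False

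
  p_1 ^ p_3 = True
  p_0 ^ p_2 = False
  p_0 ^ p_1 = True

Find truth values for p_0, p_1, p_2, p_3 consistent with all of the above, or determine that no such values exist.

p_0=F, p_1=T, p_2=F, p_3=F

p_1 ^ p_3 = T ^ F = True ✓
p_0 ^ p_2 = F ^ F = False ✓
p_0 ^ p_1 = F ^ T = True ✓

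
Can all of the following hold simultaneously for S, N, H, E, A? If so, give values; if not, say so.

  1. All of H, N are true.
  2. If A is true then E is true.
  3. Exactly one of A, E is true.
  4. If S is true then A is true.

S = False; N = True; H = True; E = True; A = False

  (1) {H, N}: all 2 true ✓
  (2) A=F ⇒ E: vacuous ✓
  (3) {A, E}: 1 true — exactly one ✓
  (4) S=F ⇒ A: vacuous ✓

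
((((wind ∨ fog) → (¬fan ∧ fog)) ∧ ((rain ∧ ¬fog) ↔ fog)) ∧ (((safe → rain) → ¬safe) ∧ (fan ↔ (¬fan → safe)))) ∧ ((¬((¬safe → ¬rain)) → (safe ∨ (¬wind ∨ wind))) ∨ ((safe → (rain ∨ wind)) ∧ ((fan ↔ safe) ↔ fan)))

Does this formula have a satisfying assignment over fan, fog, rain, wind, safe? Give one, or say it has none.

fan=T, fog=F, rain=F, wind=F, safe=F

  (((wind ∨ fog) → (¬fan ∧ fog)) ∧ ((rain ∧ ¬fog) ↔ fog)) ∧ (((safe → rain) → ¬safe) ∧ (fan ↔ (¬fan → safe))) = True
    ((wind ∨ fog) → (¬fan ∧ fog)) ∧ ((rain ∧ ¬fog) ↔ fog) = True
      (wind ∨ fog) → (¬fan ∧ fog) = True
        wind ∨ fog = False
        ¬fan ∧ fog = False
          ¬fan = False
      (rain ∧ ¬fog) ↔ fog = True
        rain ∧ ¬fog = False
          ¬fog = True
    ((safe → rain) → ¬safe) ∧ (fan ↔ (¬fan → safe)) = True
      (safe → rain) → ¬safe = True
        safe → rain = True
        ¬safe = True
      fan ↔ (¬fan → safe) = True
        ¬fan → safe = True
          ¬fan = False
  (¬((¬safe → ¬rain)) → (safe ∨ (¬wind ∨ wind))) ∨ ((safe → (rain ∨ wind)) ∧ ((fan ↔ safe) ↔ fan)) = True
    ¬((¬safe → ¬rain)) → (safe ∨ (¬wind ∨ wind)) = True
      ¬((¬safe → ¬rain)) = False
        ¬safe → ¬rain = True
          ¬safe = True
          ¬rain = True
      safe ∨ (¬wind ∨ wind) = True
        ¬wind ∨ wind = True
          ¬wind = True
    (safe → (rain ∨ wind)) ∧ ((fan ↔ safe) ↔ fan) = False
      safe → (rain ∨ wind) = True
        rain ∨ wind = False
      (fan ↔ safe) ↔ fan = False
        fan ↔ safe = False
Both conjuncts True, so the formula holds.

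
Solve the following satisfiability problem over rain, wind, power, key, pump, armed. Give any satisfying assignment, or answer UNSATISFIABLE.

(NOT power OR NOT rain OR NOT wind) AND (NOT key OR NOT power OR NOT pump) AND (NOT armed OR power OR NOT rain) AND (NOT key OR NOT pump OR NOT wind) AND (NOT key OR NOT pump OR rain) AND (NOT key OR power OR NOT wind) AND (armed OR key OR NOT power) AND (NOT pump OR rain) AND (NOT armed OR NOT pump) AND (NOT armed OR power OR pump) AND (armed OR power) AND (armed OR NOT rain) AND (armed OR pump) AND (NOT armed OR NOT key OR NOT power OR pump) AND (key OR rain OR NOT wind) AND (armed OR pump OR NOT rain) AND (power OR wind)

Set rain = True.
  then (armed OR NOT rain) forces armed = True.
  then (NOT armed OR power OR NOT rain) forces power = True.
  then (NOT armed OR NOT pump) forces pump = False.
  then (NOT armed OR NOT key OR NOT power OR pump) forces key = False.
  then (NOT power OR NOT rain OR NOT wind) forces wind = False.
All clauses satisfied.

rain = True, wind = False, power = True, key = False, pump = False, armed = True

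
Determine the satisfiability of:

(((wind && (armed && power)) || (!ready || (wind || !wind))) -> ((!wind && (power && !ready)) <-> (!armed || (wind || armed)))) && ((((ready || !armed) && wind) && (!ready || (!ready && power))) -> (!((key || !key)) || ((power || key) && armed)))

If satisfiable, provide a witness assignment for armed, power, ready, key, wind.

armed = False, power = True, ready = False, key = False, wind = False

  ((wind && (armed && power)) || (!ready || (wind || !wind))) -> ((!wind && (power && !ready)) <-> (!armed || (wind || armed))) = True
    (wind && (armed && power)) || (!ready || (wind || !wind)) = True
      wind && (armed && power) = False
        armed && power = False
      !ready || (wind || !wind) = True
        !ready = True
        wind || !wind = True
          !wind = True
    (!wind && (power && !ready)) <-> (!armed || (wind || armed)) = True
      !wind && (power && !ready) = True
        !wind = True
        power && !ready = True
          !ready = True
      !armed || (wind || armed) = True
        !armed = True
        wind || armed = False
  (((ready || !armed) && wind) && (!ready || (!ready && power))) -> (!((key || !key)) || ((power || key) && armed)) = True
    ((ready || !armed) && wind) && (!ready || (!ready && power)) = False
      (ready || !armed) && wind = False
        ready || !armed = True
          !armed = True
      !ready || (!ready && power) = True
        !ready = True
        !ready && power = True
          !ready = True
    !((key || !key)) || ((power || key) && armed) = False
      !((key || !key)) = False
        key || !key = True
          !key = True
      (power || key) && armed = False
        power || key = True
Both conjuncts True, so the formula holds.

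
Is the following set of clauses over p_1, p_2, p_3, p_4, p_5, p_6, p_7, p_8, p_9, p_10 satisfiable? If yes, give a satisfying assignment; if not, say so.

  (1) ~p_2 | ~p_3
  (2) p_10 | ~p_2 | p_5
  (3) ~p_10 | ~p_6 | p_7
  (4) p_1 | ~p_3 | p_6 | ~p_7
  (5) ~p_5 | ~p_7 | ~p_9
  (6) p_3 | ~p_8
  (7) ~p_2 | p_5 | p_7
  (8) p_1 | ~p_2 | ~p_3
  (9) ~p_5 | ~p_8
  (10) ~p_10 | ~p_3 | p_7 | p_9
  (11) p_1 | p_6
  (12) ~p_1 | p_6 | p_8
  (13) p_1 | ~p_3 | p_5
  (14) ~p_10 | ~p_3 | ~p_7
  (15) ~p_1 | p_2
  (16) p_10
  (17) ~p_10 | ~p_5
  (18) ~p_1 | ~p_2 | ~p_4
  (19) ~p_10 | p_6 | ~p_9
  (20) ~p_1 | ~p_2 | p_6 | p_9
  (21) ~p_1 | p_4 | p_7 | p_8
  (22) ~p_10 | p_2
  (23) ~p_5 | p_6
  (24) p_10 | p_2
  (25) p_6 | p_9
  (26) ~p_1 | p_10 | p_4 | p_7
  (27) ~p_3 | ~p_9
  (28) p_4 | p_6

Unit clause (p_10) forces p_10 = True.
In (~p_10 | ~p_5) only ~p_5 is left, so p_5 = False.
In (~p_10 | p_2) only p_2 is left, so p_2 = True.
In (~p_2 | ~p_3) only ~p_3 is left, so p_3 = False.
In (p_3 | ~p_8) only ~p_8 is left, so p_8 = False.
In (~p_2 | p_5 | p_7) only p_7 is left, so p_7 = True.
Set p_1 = False.
  then (p_1 | p_6) forces p_6 = True.
Set p_4 = True.
Set p_9 = False.
All clauses satisfied.

p_1 = False; p_2 = True; p_3 = False; p_4 = True; p_5 = False; p_6 = True; p_7 = True; p_8 = False; p_9 = False; p_10 = True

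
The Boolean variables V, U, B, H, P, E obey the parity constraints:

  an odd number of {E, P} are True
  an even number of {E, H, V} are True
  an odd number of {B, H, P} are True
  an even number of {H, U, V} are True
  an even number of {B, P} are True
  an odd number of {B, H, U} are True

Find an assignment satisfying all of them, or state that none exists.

Adding constraints 1, 2, 3, 4, 6 mod 2: every variable appears an even number of times on the left, so the left side is 0.
But the right sides sum to 1 (mod 2). 0 ≠ 1 — the system is inconsistent.

The formula is unsatisfiable.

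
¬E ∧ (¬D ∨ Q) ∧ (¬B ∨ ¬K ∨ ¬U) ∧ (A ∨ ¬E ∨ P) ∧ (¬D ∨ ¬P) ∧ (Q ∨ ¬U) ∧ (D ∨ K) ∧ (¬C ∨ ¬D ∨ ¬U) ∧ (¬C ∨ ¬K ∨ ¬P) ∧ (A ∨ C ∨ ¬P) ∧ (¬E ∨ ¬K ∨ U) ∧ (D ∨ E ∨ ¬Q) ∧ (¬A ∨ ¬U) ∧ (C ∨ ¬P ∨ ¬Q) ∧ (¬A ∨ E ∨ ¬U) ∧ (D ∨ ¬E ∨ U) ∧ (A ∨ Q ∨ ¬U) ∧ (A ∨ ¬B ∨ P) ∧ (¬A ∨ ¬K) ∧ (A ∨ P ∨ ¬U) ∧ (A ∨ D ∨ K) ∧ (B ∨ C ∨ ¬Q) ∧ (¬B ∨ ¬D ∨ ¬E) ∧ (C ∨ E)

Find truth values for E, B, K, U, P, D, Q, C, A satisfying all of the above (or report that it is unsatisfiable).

Unit clause (¬E) forces E = False.
In (C ∨ E) only C is left, so C = True.
Set B = False.
Set K = True.
  then (¬C ∨ ¬K ∨ ¬P) forces P = False.
  then (¬A ∨ ¬K) forces A = False.
  then (A ∨ P ∨ ¬U) forces U = False.
Set D = True.
  then (¬D ∨ Q) forces Q = True.
All clauses satisfied.

E=F; B=F; K=T; U=F; P=F; D=T; Q=T; C=T; A=F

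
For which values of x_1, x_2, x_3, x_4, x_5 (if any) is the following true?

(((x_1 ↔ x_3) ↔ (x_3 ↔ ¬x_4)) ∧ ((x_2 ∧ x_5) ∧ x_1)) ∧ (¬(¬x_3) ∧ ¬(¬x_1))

x_1 = True; x_2 = True; x_3 = True; x_4 = False; x_5 = True

  ((x_1 ↔ x_3) ↔ (x_3 ↔ ¬x_4)) ∧ ((x_2 ∧ x_5) ∧ x_1) = True
    (x_1 ↔ x_3) ↔ (x_3 ↔ ¬x_4) = True
      x_1 ↔ x_3 = True
      x_3 ↔ ¬x_4 = True
        ¬x_4 = True
    (x_2 ∧ x_5) ∧ x_1 = True
      x_2 ∧ x_5 = True
  ¬(¬x_3) ∧ ¬(¬x_1) = True
    ¬(¬x_3) = True
      ¬x_3 = False
    ¬(¬x_1) = True
      ¬x_1 = False
Both conjuncts True, so the formula holds.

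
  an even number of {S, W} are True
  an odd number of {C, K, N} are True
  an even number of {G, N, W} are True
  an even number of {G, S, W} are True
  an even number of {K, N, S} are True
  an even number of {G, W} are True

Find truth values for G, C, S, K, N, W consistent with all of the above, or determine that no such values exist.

G = False, C = True, S = False, K = False, N = False, W = False

{S, W}: 0 true → even ✓
{C, K, N}: 1 true → odd ✓
{G, N, W}: 0 true → even ✓
{G, S, W}: 0 true → even ✓
{K, N, S}: 0 true → even ✓
{G, W}: 0 true → even ✓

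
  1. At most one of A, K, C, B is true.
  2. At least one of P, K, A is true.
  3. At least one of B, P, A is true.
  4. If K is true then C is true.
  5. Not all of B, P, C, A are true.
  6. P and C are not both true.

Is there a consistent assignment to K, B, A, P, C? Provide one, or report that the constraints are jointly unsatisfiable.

K=F; B=F; A=F; P=T; C=F

  (1) {A, K, C, B}: 0 true — at most one ✓
  (2) {P, K, A}: 1 true — at least one ✓
  (3) {B, P, A}: 1 true — at least one ✓
  (4) K=F ⇒ C: vacuous ✓
  (5) {B, P, C, A}: 1/4 true — not all ✓
  (6) P=T, C=F — not both ✓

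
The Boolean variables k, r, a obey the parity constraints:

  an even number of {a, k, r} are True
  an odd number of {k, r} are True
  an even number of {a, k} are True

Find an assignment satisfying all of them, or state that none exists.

k = True; r = False; a = True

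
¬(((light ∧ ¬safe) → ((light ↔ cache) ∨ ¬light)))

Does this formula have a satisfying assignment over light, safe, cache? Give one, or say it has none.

light = True, safe = False, cache = False

  ¬(((light ∧ ¬safe) → ((light ↔ cache) ∨ ¬light))) = True
    (light ∧ ¬safe) → ((light ↔ cache) ∨ ¬light) = False
      light ∧ ¬safe = True
        ¬safe = True
      (light ↔ cache) ∨ ¬light = False
        light ↔ cache = False
        ¬light = False
The formula evaluates to True.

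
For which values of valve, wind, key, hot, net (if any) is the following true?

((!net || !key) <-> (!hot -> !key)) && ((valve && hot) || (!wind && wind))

valve: True; wind: False; key: True; hot: True; net: False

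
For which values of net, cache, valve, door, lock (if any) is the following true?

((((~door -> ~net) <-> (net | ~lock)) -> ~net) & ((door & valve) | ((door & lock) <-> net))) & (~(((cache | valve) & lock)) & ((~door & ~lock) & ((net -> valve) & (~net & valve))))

net: False, cache: True, valve: True, door: False, lock: False

  (((~door -> ~net) <-> (net | ~lock)) -> ~net) & ((door & valve) | ((door & lock) <-> net)) = True
    ((~door -> ~net) <-> (net | ~lock)) -> ~net = True
      (~door -> ~net) <-> (net | ~lock) = True
        ~door -> ~net = True
          ~door = True
          ~net = True
        net | ~lock = True
          ~lock = True
      ~net = True
    (door & valve) | ((door & lock) <-> net) = True
      door & valve = False
      (door & lock) <-> net = True
        door & lock = False
  ~(((cache | valve) & lock)) & ((~door & ~lock) & ((net -> valve) & (~net & valve))) = True
    ~(((cache | valve) & lock)) = True
      (cache | valve) & lock = False
        cache | valve = True
    (~door & ~lock) & ((net -> valve) & (~net & valve)) = True
      ~door & ~lock = True
        ~door = True
        ~lock = True
      (net -> valve) & (~net & valve) = True
        net -> valve = True
        ~net & valve = True
          ~net = True
Both conjuncts True, so the formula holds.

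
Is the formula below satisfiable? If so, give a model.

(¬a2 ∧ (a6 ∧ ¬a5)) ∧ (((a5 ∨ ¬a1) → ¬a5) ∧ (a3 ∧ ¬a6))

The formula is unsatisfiable.

Case a6 = True: the conjunct ¬a6 is False.
Case a6 = False: the conjunct a6 is False.
Both cases fail — unsatisfiable.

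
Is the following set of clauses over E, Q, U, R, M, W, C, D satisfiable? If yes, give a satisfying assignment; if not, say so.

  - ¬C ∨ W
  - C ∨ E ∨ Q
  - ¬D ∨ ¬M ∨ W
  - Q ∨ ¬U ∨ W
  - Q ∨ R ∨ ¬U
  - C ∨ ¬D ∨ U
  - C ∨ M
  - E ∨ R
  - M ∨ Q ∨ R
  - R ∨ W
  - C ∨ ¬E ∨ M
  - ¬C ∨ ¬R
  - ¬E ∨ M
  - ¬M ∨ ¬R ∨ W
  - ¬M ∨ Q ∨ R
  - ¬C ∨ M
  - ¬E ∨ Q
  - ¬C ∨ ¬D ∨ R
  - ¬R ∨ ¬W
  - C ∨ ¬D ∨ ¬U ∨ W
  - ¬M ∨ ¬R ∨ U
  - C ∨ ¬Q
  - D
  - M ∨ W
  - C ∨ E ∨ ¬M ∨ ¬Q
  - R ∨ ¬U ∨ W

Case M = True:
  (D) forces D = True.
  (¬D ∨ ¬M ∨ W) forces W = True.
  (¬R ∨ ¬W) forces R = False.
  (E ∨ R) forces E = True.
  (¬M ∨ Q ∨ R) forces Q = True.
  (¬C ∨ ¬D ∨ R) forces C = False.
  Clause (C ∨ ¬Q) is falsified — contradiction.
Case M = False:
  (C ∨ M) forces C = True.
  Clause (¬C ∨ M) is falsified — contradiction.
Both cases fail, so the formula is unsatisfiable.

UNSATISFIABLE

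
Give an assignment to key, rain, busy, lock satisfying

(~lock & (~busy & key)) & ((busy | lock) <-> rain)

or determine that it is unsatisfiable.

key: True, rain: False, busy: False, lock: False

  ~lock & (~busy & key) = True
    ~lock = True
    ~busy & key = True
      ~busy = True
  (busy | lock) <-> rain = True
    busy | lock = False
Both conjuncts True, so the formula holds.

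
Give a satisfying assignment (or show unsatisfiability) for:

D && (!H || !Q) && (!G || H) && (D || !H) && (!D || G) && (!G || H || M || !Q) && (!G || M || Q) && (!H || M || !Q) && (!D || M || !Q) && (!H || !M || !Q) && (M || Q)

Q=F; G=T; H=T; D=T; M=T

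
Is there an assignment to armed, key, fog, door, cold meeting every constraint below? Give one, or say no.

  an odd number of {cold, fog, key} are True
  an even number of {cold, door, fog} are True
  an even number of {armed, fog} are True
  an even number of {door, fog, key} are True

armed=T, key=F, fog=T, door=T, cold=F

{cold, fog, key}: 1 true → odd ✓
{cold, door, fog}: 2 true → even ✓
{armed, fog}: 2 true → even ✓
{door, fog, key}: 2 true → even ✓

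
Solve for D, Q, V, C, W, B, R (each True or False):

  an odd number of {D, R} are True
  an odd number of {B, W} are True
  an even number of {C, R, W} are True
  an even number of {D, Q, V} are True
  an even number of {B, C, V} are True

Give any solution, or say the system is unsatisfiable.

D = True; Q = False; V = True; C = True; W = True; B = False; R = False

{D, R}: 1 true → odd ✓
{B, W}: 1 true → odd ✓
{C, R, W}: 2 true → even ✓
{D, Q, V}: 2 true → even ✓
{B, C, V}: 2 true → even ✓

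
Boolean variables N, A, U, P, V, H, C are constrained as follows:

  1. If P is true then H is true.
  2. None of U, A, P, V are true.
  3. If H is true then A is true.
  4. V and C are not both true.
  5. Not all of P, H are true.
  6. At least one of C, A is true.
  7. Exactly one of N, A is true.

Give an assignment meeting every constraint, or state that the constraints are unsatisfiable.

N = True, A = False, U = False, P = False, V = False, H = False, C = True

  (1) P=F ⇒ H: vacuous ✓
  (2) {U, A, P, V}: 0 true — none ✓
  (3) H=F ⇒ A: vacuous ✓
  (4) V=F, C=T — not both ✓
  (5) {P, H}: 0/2 true — not all ✓
  (6) {C, A}: 1 true — at least one ✓
  (7) {N, A}: 1 true — exactly one ✓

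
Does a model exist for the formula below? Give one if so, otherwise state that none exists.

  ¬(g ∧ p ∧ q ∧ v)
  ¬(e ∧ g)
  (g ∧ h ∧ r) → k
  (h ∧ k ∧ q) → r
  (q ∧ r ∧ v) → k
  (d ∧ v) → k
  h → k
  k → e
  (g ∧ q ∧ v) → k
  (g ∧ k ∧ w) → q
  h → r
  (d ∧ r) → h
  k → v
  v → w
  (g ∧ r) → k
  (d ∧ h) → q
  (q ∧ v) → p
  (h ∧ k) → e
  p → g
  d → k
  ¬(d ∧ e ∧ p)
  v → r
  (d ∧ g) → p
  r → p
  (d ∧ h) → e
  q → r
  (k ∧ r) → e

r = False; g = False; k = False; h = False; p = False; w = True; e = False; q = False; d = False; v = False

Try r = True:
  (p ∨ ¬r) forces p = True.
  (g ∨ ¬p) forces g = True.
  (¬e ∨ ¬g) forces e = False.
  (e ∨ ¬k ∨ ¬r) forces k = False.
  clause (¬g ∨ k ∨ ¬r) is falsified — backtrack.
So r = False.
  then (¬h ∨ r) forces h = False.
  then (r ∨ ¬v) forces v = False.
  then (¬q ∨ r) forces q = False.
  then (¬k ∨ v) forces k = False.
  then (¬d ∨ k) forces d = False.
Set g = False.
  then (g ∨ ¬p) forces p = False.
Set w = True.
Set e = False.
All clauses satisfied.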